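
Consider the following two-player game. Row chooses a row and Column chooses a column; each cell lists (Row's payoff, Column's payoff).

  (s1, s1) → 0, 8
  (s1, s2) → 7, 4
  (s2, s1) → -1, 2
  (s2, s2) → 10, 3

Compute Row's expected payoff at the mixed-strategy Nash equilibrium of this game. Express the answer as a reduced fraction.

Column mixes with probability q on s1, chosen so Row is indifferent: 0q + 7(1−q) = (-1)q + 10(1−q) gives q = 3/4.
Row's expected payoff (from either row, since indifferent) is 0·3/4 + 7·1/4 = 7/4.

7/4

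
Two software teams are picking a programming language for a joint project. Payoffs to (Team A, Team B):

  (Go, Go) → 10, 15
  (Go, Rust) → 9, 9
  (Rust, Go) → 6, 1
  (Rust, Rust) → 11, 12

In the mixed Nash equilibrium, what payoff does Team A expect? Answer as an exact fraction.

Team B mixes with probability q on Go, chosen so Team A is indifferent: 10q + 9(1−q) = 6q + 11(1−q) gives q = 1/3.
Team A's expected payoff (from either row, since indifferent) is 10·1/3 + 9·2/3 = 28/3.

28/3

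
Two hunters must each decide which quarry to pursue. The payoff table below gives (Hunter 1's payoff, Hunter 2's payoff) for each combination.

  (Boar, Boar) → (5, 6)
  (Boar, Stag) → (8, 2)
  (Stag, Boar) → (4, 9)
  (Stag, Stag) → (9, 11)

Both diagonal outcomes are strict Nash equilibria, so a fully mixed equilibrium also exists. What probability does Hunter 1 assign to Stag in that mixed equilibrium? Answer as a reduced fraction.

2/3

Hunter 1's mix p on Boar must make Hunter 2 indifferent between Boar and Stag.
Hunter 2's payoff from Boar: 6p + 9(1−p). From Stag: 2p + 11(1−p).
Set equal: 4p = 2(1−p) → p = 2/6 = 1/3.
Probability on Stag is 1 − 1/3 = 2/3.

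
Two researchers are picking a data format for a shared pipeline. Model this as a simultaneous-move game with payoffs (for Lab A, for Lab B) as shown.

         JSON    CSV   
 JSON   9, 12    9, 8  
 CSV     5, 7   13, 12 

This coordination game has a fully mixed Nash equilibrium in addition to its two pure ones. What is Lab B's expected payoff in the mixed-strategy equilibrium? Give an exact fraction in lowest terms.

88/9

Lab A mixes with probability p on JSON, chosen so Lab B is indifferent: 12p + 7(1−p) = 8p + 12(1−p) gives p = 5/9.
Lab B's expected payoff is 12·5/9 + 7·4/9 = 88/9.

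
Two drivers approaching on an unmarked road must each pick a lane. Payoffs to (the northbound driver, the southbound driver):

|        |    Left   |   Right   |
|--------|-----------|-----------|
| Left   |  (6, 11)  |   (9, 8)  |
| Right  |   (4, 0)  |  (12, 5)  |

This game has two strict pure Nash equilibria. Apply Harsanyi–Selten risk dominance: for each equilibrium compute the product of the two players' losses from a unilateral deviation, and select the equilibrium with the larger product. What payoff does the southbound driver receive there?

5

At both Left: the northbound driver loses 6 − 4 = 2 by deviating; the southbound driver loses 11 − 8 = 3. Product = 2·3 = 6.
At both Right: the northbound driver loses 12 − 9 = 3 by deviating; the southbound driver loses 5 − 0 = 5. Product = 3·5 = 15.
15 > 6, so both Right is risk-dominant. The southbound driver's payoff there is 5.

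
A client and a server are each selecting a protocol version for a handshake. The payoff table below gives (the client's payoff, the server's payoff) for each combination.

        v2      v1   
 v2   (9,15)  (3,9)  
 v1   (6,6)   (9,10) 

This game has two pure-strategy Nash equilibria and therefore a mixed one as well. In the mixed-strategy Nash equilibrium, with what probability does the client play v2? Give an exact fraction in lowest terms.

2/5

The client's mix p on v2 must make the server indifferent between v2 and v1.
The server's payoff from v2: 15p + 6(1−p). From v1: 9p + 10(1−p).
Set equal: 6p = 4(1−p) → p = 4/10 = 2/5.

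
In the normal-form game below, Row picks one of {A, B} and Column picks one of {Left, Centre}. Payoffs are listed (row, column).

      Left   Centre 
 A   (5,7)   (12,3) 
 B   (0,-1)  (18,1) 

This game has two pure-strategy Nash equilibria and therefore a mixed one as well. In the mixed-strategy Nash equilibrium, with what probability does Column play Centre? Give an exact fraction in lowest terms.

5/11

Column's mix q on Left must make Row indifferent between A and B.
Row's payoff from A: 5q + 12(1−q). From B: 0q + 18(1−q).
Set equal: 5q = 6(1−q) → q = 6/11.
Probability on Centre is 1 − 6/11 = 5/11.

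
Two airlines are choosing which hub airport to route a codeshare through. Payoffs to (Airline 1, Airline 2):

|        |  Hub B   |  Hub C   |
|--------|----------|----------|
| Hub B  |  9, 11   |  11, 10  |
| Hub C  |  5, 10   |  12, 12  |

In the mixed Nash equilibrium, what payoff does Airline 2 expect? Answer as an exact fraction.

Airline 1 mixes with probability p on Hub B, chosen so Airline 2 is indifferent: 11p + 10(1−p) = 10p + 12(1−p) gives p = 2/3.
Airline 2's expected payoff is 11·2/3 + 10·1/3 = 32/3.

32/3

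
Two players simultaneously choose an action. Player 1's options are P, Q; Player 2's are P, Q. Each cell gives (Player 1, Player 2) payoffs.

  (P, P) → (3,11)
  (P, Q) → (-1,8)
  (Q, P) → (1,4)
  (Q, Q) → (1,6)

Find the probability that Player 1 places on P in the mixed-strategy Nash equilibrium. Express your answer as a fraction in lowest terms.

Player 1's mix p on P must make Player 2 indifferent between P and Q.
Player 2's payoff from P: 11p + 4(1−p). From Q: 8p + 6(1−p).
Set equal: 3p = 2(1−p) → p = 2/5.

2/5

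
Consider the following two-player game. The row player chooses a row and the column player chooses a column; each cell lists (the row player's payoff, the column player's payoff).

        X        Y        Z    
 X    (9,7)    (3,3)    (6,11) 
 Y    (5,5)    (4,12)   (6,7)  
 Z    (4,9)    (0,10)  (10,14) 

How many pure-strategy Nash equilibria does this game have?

2

Both Y: the row player gets 4 (best alternative 3); the column player gets 12 (best alternative 7). Neither deviates — NE.
Both Z: the row player gets 10 (best alternative 6); the column player gets 14 (best alternative 10). Neither deviates — NE.
Both X is not a NE: the column player would switch to Z (11 > 7).
No other cell survives both best-response checks, so there are 2 pure NE.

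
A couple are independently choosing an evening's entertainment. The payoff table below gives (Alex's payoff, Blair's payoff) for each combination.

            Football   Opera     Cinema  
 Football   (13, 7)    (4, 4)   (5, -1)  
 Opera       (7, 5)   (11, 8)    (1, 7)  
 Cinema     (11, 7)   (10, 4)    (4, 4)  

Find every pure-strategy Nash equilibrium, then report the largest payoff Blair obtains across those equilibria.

Both Football is a pure NE (Alex: 13 ≥ 11; Blair: 7 ≥ 4). Blair gets 7.
Both Opera is a pure NE (Alex: 11 ≥ 10; Blair: 8 ≥ 7). Blair gets 8.
Every other cell has a profitable deviation for at least one player. Highest of {7, 8} is 8.

8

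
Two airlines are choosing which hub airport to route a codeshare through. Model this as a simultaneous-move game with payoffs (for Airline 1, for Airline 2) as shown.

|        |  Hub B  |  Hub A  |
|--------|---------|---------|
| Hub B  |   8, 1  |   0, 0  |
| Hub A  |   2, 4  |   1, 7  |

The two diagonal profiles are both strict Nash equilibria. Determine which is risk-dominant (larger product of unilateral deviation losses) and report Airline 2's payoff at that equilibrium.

At both Hub B: Airline 1 loses 8 − 2 = 6 by deviating; Airline 2 loses 1 − 0 = 1. Product = 6·1 = 6.
At both Hub A: Airline 1 loses 1 − 0 = 1 by deviating; Airline 2 loses 7 − 4 = 3. Product = 1·3 = 3.
6 > 3, so both Hub B is risk-dominant. Airline 2's payoff there is 1.

1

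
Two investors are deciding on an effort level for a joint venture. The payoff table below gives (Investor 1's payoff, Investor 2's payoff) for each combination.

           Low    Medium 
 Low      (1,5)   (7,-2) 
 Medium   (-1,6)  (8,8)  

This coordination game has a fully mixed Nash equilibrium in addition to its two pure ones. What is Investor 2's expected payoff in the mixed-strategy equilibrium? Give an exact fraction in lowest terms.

Investor 1 mixes with probability p on Low, chosen so Investor 2 is indifferent: 5p + 6(1−p) = (-2)p + 8(1−p) gives p = 2/9.
Investor 2's expected payoff is 5·2/9 + 6·7/9 = 52/9.

52/9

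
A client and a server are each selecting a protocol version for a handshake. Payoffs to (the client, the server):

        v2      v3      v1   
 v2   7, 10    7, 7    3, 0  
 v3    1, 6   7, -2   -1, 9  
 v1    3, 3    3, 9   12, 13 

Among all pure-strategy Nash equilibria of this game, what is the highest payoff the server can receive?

13

Both v2 is a pure NE (the client: 7 ≥ 3; the server: 10 ≥ 7). The server gets 10.
Both v1 is a pure NE (the client: 12 ≥ 3; the server: 13 ≥ 9). The server gets 13.
Every other cell has a profitable deviation for at least one player. Highest of {10, 13} is 13.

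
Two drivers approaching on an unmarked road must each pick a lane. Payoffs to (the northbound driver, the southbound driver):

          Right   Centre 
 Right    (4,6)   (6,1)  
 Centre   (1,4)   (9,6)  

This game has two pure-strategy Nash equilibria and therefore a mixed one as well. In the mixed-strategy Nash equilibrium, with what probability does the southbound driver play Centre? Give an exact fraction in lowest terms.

1/2

The southbound driver's mix q on Right must make the northbound driver indifferent between Right and Centre.
The northbound driver's payoff from Right: 4q + 6(1−q). From Centre: 1q + 9(1−q).
Set equal: 3q = 3(1−q) → q = 3/6 = 1/2.
Probability on Centre is 1 − 1/2 = 1/2.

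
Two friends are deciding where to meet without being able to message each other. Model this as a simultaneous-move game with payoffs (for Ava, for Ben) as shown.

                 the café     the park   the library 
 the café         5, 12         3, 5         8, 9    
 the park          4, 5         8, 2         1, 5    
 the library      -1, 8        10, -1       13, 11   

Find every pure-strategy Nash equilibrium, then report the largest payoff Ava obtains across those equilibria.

Both the café is a pure NE (Ava: 5 ≥ 4; Ben: 12 ≥ 9). Ava gets 5.
Both the library is a pure NE (Ava: 13 ≥ 8; Ben: 11 ≥ 8). Ava gets 13.
Every other cell has a profitable deviation for at least one player. Highest of {5, 13} is 13.

13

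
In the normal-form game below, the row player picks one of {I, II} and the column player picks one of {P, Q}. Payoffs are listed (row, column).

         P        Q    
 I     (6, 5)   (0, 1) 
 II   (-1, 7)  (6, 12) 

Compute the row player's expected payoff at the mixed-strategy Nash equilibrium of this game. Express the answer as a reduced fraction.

36/13

The column player mixes with probability q on P, chosen so the row player is indifferent: 6q + 0(1−q) = (-1)q + 6(1−q) gives q = 6/13.
The row player's expected payoff (from either row, since indifferent) is 6·6/13 + 0·7/13 = 36/13.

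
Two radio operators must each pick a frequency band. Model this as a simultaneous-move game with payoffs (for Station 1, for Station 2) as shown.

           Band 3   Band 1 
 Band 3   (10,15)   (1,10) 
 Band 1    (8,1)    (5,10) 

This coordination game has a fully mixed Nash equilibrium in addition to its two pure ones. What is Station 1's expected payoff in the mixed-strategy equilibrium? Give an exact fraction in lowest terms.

7

Station 2 mixes with probability q on Band 3, chosen so Station 1 is indifferent: 10q + 1(1−q) = 8q + 5(1−q) gives q = 2/3.
Station 1's expected payoff (from either row, since indifferent) is 10·2/3 + 1·1/3 = 7.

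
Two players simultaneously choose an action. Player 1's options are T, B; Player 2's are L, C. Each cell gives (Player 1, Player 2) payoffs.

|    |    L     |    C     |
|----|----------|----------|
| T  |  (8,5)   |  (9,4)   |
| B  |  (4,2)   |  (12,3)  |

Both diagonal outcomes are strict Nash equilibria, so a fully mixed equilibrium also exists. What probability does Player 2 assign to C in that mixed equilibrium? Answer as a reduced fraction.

Player 2's mix q on L must make Player 1 indifferent between T and B.
Player 1's payoff from T: 8q + 9(1−q). From B: 4q + 12(1−q).
Set equal: 4q = 3(1−q) → q = 3/7.
Probability on C is 1 − 3/7 = 4/7.

4/7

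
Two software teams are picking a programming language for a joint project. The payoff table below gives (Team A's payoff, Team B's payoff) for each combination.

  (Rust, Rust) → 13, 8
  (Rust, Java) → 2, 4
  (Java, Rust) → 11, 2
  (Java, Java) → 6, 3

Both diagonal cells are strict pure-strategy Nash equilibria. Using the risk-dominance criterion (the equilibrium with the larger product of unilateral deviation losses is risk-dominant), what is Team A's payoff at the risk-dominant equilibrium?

At both Rust: Team A loses 13 − 11 = 2 by deviating; Team B loses 8 − 4 = 4. Product = 2·4 = 8.
At both Java: Team A loses 6 − 2 = 4 by deviating; Team B loses 3 − 2 = 1. Product = 4·1 = 4.
8 > 4, so both Rust is risk-dominant. Team A's payoff there is 13.

13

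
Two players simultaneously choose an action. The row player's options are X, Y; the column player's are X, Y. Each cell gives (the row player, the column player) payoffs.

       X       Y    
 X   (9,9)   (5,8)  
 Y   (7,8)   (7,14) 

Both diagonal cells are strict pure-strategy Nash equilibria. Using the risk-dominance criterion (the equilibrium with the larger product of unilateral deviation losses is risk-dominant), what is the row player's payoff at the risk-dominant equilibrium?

At both X: the row player loses 9 − 7 = 2 by deviating; the column player loses 9 − 8 = 1. Product = 2·1 = 2.
At both Y: the row player loses 7 − 5 = 2 by deviating; the column player loses 14 − 8 = 6. Product = 2·6 = 12.
12 > 2, so both Y is risk-dominant. The row player's payoff there is 7.

7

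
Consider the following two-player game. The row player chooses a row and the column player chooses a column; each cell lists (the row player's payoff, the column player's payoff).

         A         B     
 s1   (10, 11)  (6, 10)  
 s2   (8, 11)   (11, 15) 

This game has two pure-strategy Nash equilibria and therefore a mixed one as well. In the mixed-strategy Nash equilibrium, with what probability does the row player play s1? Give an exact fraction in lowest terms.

4/5

The row player's mix p on s1 must make the column player indifferent between A and B.
The column player's payoff from A: 11p + 11(1−p). From B: 10p + 15(1−p).
Set equal: 1p = 4(1−p) → p = 4/5.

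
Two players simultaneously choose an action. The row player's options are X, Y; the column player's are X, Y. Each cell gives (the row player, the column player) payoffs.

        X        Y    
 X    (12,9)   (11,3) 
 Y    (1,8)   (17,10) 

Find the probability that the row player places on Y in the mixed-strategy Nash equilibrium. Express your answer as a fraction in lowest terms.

3/4

The row player's mix p on X must make the column player indifferent between X and Y.
The column player's payoff from X: 9p + 8(1−p). From Y: 3p + 10(1−p).
Set equal: 6p = 2(1−p) → p = 2/8 = 1/4.
Probability on Y is 1 − 1/4 = 3/4.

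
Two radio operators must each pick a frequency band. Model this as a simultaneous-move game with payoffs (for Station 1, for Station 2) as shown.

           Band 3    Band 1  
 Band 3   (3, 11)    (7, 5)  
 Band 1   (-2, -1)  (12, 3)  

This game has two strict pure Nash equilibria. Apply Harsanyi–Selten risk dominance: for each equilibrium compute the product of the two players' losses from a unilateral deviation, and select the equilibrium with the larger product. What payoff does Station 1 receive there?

At both Band 3: Station 1 loses 3 − (-2) = 5 by deviating; Station 2 loses 11 − 5 = 6. Product = 5·6 = 30.
At both Band 1: Station 1 loses 12 − 7 = 5 by deviating; Station 2 loses 3 − (-1) = 4. Product = 5·4 = 20.
30 > 20, so both Band 3 is risk-dominant. Station 1's payoff there is 3.

3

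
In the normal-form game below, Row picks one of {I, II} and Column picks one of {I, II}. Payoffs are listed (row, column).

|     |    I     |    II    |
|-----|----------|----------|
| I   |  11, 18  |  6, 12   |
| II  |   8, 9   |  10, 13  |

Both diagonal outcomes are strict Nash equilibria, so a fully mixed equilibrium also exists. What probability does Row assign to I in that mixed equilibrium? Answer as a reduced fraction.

2/5

Row's mix p on I must make Column indifferent between I and II.
Column's payoff from I: 18p + 9(1−p). From II: 12p + 13(1−p).
Set equal: 6p = 4(1−p) → p = 4/10 = 2/5.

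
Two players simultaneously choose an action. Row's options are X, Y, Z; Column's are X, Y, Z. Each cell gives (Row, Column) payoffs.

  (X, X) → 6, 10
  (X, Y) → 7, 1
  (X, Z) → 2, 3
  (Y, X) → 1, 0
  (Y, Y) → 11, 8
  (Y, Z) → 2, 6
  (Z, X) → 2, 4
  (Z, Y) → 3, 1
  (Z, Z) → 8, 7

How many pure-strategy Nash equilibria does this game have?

3

Both X: Row gets 6 (best alternative 2); Column gets 10 (best alternative 3). Neither deviates — NE.
Both Y: Row gets 11 (best alternative 7); Column gets 8 (best alternative 6). Neither deviates — NE.
Both Z: Row gets 8 (best alternative 2); Column gets 7 (best alternative 4). Neither deviates — NE.
(X, Z) is not a NE: Row would switch to Z (8 > 2).
No other cell survives both best-response checks, so there are 3 pure NE.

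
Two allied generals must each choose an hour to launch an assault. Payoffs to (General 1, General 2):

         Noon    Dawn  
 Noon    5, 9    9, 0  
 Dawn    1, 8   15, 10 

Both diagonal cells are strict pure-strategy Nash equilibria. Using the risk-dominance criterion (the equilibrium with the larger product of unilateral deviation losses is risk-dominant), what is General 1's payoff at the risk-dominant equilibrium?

At both Noon: General 1 loses 5 − 1 = 4 by deviating; General 2 loses 9 − 0 = 9. Product = 4·9 = 36.
At both Dawn: General 1 loses 15 − 9 = 6 by deviating; General 2 loses 10 − 8 = 2. Product = 6·2 = 12.
36 > 12, so both Noon is risk-dominant. General 1's payoff there is 5.

5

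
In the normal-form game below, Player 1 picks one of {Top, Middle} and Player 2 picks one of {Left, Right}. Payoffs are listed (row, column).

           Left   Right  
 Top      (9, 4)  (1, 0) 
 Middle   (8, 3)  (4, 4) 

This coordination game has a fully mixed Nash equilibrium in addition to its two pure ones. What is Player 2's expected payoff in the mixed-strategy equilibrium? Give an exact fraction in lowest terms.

16/5

Player 1 mixes with probability p on Top, chosen so Player 2 is indifferent: 4p + 3(1−p) = 0p + 4(1−p) gives p = 1/5.
Player 2's expected payoff is 4·1/5 + 3·4/5 = 16/5.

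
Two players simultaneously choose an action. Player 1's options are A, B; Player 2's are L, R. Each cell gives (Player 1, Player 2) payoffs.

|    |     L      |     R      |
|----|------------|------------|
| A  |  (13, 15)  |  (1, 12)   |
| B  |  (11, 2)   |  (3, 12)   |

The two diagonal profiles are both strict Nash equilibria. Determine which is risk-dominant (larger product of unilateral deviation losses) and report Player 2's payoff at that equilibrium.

At (A, L): Player 1 loses 13 − 11 = 2 by deviating; Player 2 loses 15 − 12 = 3. Product = 2·3 = 6.
At (B, R): Player 1 loses 3 − 1 = 2 by deviating; Player 2 loses 12 − 2 = 10. Product = 2·10 = 20.
20 > 6, so (B, R) is risk-dominant. Player 2's payoff there is 12.

12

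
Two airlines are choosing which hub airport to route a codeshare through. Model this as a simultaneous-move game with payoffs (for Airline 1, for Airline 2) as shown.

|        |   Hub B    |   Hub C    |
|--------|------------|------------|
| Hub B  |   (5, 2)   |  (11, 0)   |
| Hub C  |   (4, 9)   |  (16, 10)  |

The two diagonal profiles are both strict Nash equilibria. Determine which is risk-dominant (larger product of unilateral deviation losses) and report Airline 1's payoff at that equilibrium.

16

At both Hub B: Airline 1 loses 5 − 4 = 1 by deviating; Airline 2 loses 2 − 0 = 2. Product = 1·2 = 2.
At both Hub C: Airline 1 loses 16 − 11 = 5 by deviating; Airline 2 loses 10 − 9 = 1. Product = 5·1 = 5.
5 > 2, so both Hub C is risk-dominant. Airline 1's payoff there is 16.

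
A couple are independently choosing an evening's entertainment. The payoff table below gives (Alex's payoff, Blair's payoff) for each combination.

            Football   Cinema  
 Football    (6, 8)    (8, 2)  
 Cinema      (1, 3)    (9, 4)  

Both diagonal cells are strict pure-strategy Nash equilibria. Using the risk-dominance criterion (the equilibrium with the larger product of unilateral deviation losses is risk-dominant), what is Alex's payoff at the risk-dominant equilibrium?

At both Football: Alex loses 6 − 1 = 5 by deviating; Blair loses 8 − 2 = 6. Product = 5·6 = 30.
At both Cinema: Alex loses 9 − 8 = 1 by deviating; Blair loses 4 − 3 = 1. Product = 1·1 = 1.
30 > 1, so both Football is risk-dominant. Alex's payoff there is 6.

6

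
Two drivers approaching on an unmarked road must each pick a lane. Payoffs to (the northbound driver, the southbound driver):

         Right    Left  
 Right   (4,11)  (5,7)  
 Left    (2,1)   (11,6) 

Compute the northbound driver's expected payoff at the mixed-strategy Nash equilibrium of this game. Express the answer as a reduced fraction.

The southbound driver mixes with probability q on Right, chosen so the northbound driver is indifferent: 4q + 5(1−q) = 2q + 11(1−q) gives q = 3/4.
The northbound driver's expected payoff (from either row, since indifferent) is 4·3/4 + 5·1/4 = 17/4.

17/4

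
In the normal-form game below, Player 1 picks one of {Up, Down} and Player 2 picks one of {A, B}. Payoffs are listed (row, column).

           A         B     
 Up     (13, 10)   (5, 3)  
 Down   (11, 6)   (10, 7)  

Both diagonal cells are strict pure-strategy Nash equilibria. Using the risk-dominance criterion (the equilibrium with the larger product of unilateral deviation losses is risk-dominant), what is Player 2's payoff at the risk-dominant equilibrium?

At (Up, A): Player 1 loses 13 − 11 = 2 by deviating; Player 2 loses 10 − 3 = 7. Product = 2·7 = 14.
At (Down, B): Player 1 loses 10 − 5 = 5 by deviating; Player 2 loses 7 − 6 = 1. Product = 5·1 = 5.
14 > 5, so (Up, A) is risk-dominant. Player 2's payoff there is 10.

10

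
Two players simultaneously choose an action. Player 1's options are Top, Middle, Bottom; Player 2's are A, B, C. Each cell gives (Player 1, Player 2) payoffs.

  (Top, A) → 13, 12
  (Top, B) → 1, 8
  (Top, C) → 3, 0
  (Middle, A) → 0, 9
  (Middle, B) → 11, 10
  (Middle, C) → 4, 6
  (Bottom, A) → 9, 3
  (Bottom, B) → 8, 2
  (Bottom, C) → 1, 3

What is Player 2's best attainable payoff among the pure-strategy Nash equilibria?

(Top, A) is a pure NE (Player 1: 13 ≥ 9; Player 2: 12 ≥ 8). Player 2 gets 12.
(Middle, B) is a pure NE (Player 1: 11 ≥ 8; Player 2: 10 ≥ 9). Player 2 gets 10.
Every other cell has a profitable deviation for at least one player. Highest of {12, 10} is 12.

12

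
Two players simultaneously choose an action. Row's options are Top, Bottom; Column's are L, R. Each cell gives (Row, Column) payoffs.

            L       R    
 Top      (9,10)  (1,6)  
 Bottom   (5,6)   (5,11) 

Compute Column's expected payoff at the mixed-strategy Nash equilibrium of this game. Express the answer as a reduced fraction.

Row mixes with probability p on Top, chosen so Column is indifferent: 10p + 6(1−p) = 6p + 11(1−p) gives p = 5/9.
Column's expected payoff is 10·5/9 + 6·4/9 = 74/9.

74/9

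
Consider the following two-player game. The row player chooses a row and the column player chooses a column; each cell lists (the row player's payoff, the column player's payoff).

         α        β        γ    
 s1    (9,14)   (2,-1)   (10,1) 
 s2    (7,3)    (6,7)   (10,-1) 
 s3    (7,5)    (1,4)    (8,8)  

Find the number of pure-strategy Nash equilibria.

2

(s1, α): the row player gets 9 (best alternative 7); the column player gets 14 (best alternative 1). Neither deviates — NE.
(s2, β): the row player gets 6 (best alternative 2); the column player gets 7 (best alternative 3). Neither deviates — NE.
(s3, γ) is not a NE: the row player would switch to s1 (10 > 8).
No other cell survives both best-response checks, so there are 2 pure NE.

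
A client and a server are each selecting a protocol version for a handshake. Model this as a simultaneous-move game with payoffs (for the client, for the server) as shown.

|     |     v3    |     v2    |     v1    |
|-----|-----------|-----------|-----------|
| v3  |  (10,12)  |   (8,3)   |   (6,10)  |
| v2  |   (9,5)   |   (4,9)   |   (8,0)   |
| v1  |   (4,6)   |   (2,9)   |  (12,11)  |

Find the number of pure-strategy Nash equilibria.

Both v3: the client gets 10 (best alternative 9); the server gets 12 (best alternative 10). Neither deviates — NE.
Both v1: the client gets 12 (best alternative 8); the server gets 11 (best alternative 9). Neither deviates — NE.
Both v2 is not a NE: the client would switch to v3 (8 > 4).
No other cell survives both best-response checks, so there are 2 pure NE.

2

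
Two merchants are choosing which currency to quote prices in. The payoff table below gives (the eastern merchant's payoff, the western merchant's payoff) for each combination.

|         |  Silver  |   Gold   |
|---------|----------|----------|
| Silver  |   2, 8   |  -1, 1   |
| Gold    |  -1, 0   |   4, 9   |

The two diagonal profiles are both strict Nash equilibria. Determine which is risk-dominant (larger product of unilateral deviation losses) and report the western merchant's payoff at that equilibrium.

At both Silver: the eastern merchant loses 2 − (-1) = 3 by deviating; the western merchant loses 8 − 1 = 7. Product = 3·7 = 21.
At both Gold: the eastern merchant loses 4 − (-1) = 5 by deviating; the western merchant loses 9 − 0 = 9. Product = 5·9 = 45.
45 > 21, so both Gold is risk-dominant. The western merchant's payoff there is 9.

9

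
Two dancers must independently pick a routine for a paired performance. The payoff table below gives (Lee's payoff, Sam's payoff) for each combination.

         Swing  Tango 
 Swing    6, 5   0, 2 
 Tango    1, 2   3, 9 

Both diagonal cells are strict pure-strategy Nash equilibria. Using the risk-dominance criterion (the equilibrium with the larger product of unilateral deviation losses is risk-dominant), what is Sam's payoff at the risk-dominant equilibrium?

9

At both Swing: Lee loses 6 − 1 = 5 by deviating; Sam loses 5 − 2 = 3. Product = 5·3 = 15.
At both Tango: Lee loses 3 − 0 = 3 by deviating; Sam loses 9 − 2 = 7. Product = 3·7 = 21.
21 > 15, so both Tango is risk-dominant. Sam's payoff there is 9.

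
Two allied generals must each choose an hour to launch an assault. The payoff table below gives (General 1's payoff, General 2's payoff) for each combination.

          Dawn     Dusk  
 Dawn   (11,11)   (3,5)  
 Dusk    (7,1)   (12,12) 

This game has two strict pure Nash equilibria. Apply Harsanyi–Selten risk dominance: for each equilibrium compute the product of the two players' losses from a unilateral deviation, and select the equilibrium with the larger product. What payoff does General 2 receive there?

12

At both Dawn: General 1 loses 11 − 7 = 4 by deviating; General 2 loses 11 − 5 = 6. Product = 4·6 = 24.
At both Dusk: General 1 loses 12 − 3 = 9 by deviating; General 2 loses 12 − 1 = 11. Product = 9·11 = 99.
99 > 24, so both Dusk is risk-dominant. General 2's payoff there is 12.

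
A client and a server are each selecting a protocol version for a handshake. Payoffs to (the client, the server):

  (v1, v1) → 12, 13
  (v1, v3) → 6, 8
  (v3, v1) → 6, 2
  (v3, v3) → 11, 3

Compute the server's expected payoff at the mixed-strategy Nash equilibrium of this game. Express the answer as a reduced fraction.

The client mixes with probability p on v1, chosen so the server is indifferent: 13p + 2(1−p) = 8p + 3(1−p) gives p = 1/6.
The server's expected payoff is 13·1/6 + 2·5/6 = 23/6.

23/6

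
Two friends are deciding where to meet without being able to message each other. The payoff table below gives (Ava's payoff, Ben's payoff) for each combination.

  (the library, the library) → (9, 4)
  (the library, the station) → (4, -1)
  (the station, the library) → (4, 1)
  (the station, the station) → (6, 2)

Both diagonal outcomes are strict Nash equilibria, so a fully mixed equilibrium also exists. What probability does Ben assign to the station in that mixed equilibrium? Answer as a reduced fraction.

5/7

Ben's mix q on the library must make Ava indifferent between the library and the station.
Ava's payoff from the library: 9q + 4(1−q). From the station: 4q + 6(1−q).
Set equal: 5q = 2(1−q) → q = 2/7.
Probability on the station is 1 − 2/7 = 5/7.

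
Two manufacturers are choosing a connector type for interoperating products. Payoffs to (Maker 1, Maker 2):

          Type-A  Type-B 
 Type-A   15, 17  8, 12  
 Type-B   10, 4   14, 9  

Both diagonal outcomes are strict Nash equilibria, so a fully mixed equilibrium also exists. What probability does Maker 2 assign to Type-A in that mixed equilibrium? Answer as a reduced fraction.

6/11

Maker 2's mix q on Type-A must make Maker 1 indifferent between Type-A and Type-B.
Maker 1's payoff from Type-A: 15q + 8(1−q). From Type-B: 10q + 14(1−q).
Set equal: 5q = 6(1−q) → q = 6/11.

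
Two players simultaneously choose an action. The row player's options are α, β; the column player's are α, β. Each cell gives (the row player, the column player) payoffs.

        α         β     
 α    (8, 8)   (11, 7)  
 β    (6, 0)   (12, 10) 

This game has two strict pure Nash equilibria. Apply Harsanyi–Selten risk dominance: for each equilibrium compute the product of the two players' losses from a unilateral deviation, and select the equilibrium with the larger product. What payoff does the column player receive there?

At both α: the row player loses 8 − 6 = 2 by deviating; the column player loses 8 − 7 = 1. Product = 2·1 = 2.
At both β: the row player loses 12 − 11 = 1 by deviating; the column player loses 10 − 0 = 10. Product = 1·10 = 10.
10 > 2, so both β is risk-dominant. The column player's payoff there is 10.

10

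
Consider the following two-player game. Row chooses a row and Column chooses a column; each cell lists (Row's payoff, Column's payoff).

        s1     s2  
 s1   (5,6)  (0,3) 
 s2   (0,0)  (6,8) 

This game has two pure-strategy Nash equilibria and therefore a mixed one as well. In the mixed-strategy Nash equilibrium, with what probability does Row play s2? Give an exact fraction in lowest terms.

Row's mix p on s1 must make Column indifferent between s1 and s2.
Column's payoff from s1: 6p + 0(1−p). From s2: 3p + 8(1−p).
Set equal: 3p = 8(1−p) → p = 8/11.
Probability on s2 is 1 − 8/11 = 3/11.

3/11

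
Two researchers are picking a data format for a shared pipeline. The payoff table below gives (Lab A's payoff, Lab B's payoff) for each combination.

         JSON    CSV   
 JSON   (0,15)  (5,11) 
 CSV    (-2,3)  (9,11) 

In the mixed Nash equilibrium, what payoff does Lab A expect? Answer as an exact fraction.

Lab B mixes with probability q on JSON, chosen so Lab A is indifferent: 0q + 5(1−q) = (-2)q + 9(1−q) gives q = 2/3.
Lab A's expected payoff (from either row, since indifferent) is 0·2/3 + 5·1/3 = 5/3.

5/3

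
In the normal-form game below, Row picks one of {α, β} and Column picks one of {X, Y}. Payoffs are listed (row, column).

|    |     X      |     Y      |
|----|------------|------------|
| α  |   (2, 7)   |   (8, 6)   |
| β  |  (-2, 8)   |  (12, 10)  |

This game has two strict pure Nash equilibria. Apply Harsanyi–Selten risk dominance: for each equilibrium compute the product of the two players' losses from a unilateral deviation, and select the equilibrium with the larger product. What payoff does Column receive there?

10

At (α, X): Row loses 2 − (-2) = 4 by deviating; Column loses 7 − 6 = 1. Product = 4·1 = 4.
At (β, Y): Row loses 12 − 8 = 4 by deviating; Column loses 10 − 8 = 2. Product = 4·2 = 8.
8 > 4, so (β, Y) is risk-dominant. Column's payoff there is 10.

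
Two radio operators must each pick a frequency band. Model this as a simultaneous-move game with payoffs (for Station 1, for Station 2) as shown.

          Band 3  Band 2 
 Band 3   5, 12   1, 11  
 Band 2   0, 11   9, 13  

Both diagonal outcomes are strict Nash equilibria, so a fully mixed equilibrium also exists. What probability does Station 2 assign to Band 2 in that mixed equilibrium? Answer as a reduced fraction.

Station 2's mix q on Band 3 must make Station 1 indifferent between Band 3 and Band 2.
Station 1's payoff from Band 3: 5q + 1(1−q). From Band 2: 0q + 9(1−q).
Set equal: 5q = 8(1−q) → q = 8/13.
Probability on Band 2 is 1 − 8/13 = 5/13.

5/13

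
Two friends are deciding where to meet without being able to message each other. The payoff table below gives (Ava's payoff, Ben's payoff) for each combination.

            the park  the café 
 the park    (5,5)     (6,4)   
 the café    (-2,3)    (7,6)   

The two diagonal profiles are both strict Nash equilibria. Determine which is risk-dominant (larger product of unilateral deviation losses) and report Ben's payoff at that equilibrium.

At both the park: Ava loses 5 − (-2) = 7 by deviating; Ben loses 5 − 4 = 1. Product = 7·1 = 7.
At both the café: Ava loses 7 − 6 = 1 by deviating; Ben loses 6 − 3 = 3. Product = 1·3 = 3.
7 > 3, so both the park is risk-dominant. Ben's payoff there is 5.

5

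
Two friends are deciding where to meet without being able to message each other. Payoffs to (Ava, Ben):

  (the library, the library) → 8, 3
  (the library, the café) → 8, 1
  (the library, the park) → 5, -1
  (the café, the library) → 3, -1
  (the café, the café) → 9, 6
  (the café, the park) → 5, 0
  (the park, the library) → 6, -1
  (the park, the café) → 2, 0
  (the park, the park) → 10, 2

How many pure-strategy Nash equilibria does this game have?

Both the library: Ava gets 8 (best alternative 6); Ben gets 3 (best alternative 1). Neither deviates — NE.
Both the café: Ava gets 9 (best alternative 8); Ben gets 6 (best alternative 0). Neither deviates — NE.
Both the park: Ava gets 10 (best alternative 5); Ben gets 2 (best alternative 0). Neither deviates — NE.
(the library, the park) is not a NE: Ava would switch to the park (10 > 5).
No other cell survives both best-response checks, so there are 3 pure NE.

3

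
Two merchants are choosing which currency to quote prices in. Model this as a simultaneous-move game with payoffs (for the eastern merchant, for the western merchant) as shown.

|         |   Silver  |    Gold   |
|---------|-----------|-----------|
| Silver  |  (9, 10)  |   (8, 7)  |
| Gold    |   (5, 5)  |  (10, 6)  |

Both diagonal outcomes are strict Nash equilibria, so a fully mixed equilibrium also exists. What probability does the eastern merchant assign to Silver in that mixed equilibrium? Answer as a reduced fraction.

1/4

The eastern merchant's mix p on Silver must make the western merchant indifferent between Silver and Gold.
The western merchant's payoff from Silver: 10p + 5(1−p). From Gold: 7p + 6(1−p).
Set equal: 3p = 1(1−p) → p = 1/4.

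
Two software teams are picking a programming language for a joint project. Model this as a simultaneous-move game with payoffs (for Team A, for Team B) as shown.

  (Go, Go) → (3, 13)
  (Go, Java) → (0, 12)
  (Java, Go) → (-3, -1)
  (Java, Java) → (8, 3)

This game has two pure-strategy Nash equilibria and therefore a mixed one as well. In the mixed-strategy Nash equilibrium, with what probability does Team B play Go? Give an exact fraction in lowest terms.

Team B's mix q on Go must make Team A indifferent between Go and Java.
Team A's payoff from Go: 3q + 0(1−q). From Java: (-3)q + 8(1−q).
Set equal: 6q = 8(1−q) → q = 8/14 = 4/7.

4/7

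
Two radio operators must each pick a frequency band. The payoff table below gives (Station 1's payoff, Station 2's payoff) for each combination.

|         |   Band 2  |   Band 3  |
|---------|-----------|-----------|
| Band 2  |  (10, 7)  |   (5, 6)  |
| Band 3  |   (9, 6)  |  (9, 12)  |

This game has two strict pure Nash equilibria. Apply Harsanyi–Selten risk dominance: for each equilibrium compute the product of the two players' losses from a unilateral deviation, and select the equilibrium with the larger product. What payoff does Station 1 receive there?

At both Band 2: Station 1 loses 10 − 9 = 1 by deviating; Station 2 loses 7 − 6 = 1. Product = 1·1 = 1.
At both Band 3: Station 1 loses 9 − 5 = 4 by deviating; Station 2 loses 12 − 6 = 6. Product = 4·6 = 24.
24 > 1, so both Band 3 is risk-dominant. Station 1's payoff there is 9.

9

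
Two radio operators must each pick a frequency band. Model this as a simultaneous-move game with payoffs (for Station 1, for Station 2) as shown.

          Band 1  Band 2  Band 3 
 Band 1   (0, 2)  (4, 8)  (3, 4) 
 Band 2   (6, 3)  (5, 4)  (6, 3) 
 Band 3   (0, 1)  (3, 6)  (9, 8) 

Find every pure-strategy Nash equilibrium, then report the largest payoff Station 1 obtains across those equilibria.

9

Both Band 2 is a pure NE (Station 1: 5 ≥ 4; Station 2: 4 ≥ 3). Station 1 gets 5.
Both Band 3 is a pure NE (Station 1: 9 ≥ 6; Station 2: 8 ≥ 6). Station 1 gets 9.
Every other cell has a profitable deviation for at least one player. Highest of {5, 9} is 9.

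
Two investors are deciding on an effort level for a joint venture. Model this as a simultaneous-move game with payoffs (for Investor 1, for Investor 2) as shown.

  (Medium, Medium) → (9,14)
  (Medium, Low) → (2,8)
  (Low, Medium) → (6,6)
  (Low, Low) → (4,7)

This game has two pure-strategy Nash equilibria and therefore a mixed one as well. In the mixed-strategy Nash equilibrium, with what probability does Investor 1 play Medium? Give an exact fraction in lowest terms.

Investor 1's mix p on Medium must make Investor 2 indifferent between Medium and Low.
Investor 2's payoff from Medium: 14p + 6(1−p). From Low: 8p + 7(1−p).
Set equal: 6p = 1(1−p) → p = 1/7.

1/7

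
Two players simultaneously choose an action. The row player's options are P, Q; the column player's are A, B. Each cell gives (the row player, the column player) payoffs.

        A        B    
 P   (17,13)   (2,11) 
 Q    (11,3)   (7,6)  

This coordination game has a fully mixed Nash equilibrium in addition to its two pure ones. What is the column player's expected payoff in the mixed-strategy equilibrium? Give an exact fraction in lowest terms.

9

The row player mixes with probability p on P, chosen so the column player is indifferent: 13p + 3(1−p) = 11p + 6(1−p) gives p = 3/5.
The column player's expected payoff is 13·3/5 + 3·2/5 = 9.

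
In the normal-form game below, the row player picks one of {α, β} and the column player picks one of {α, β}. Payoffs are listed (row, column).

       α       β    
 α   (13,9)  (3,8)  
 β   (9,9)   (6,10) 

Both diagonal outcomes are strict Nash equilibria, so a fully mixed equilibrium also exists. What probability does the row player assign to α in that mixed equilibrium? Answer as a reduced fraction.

The row player's mix p on α must make the column player indifferent between α and β.
The column player's payoff from α: 9p + 9(1−p). From β: 8p + 10(1−p).
Set equal: 1p = 1(1−p) → p = 1/2.

1/2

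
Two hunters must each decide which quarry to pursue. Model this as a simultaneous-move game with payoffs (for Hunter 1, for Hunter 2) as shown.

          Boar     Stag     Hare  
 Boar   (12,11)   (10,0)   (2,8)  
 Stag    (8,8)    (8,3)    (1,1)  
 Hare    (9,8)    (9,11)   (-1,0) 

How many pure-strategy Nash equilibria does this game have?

1

Both Boar: Hunter 1 gets 12 (best alternative 9); Hunter 2 gets 11 (best alternative 8). Neither deviates — NE.
Both Stag is not a NE: Hunter 1 would switch to Boar (10 > 8).
No other cell survives both best-response checks, so there is 1 pure NE.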